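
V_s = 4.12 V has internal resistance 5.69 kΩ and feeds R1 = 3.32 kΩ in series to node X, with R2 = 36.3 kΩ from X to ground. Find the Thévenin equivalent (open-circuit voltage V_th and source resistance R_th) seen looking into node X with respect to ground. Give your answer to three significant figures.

V_th ≈ 3.30 V, R_th ≈ 7.22 kΩ

R1' = 5.69 + 3.32 = 9.010 kΩ (source resistance + R1).
With X open, the divider is unloaded: V_th = 4.12 × 36.3/45.31 = 3.301 V.
Zeroing V_s shorts the top of R1' to ground, so R_th = R1' ‖ R2 = 7.218 kΩ.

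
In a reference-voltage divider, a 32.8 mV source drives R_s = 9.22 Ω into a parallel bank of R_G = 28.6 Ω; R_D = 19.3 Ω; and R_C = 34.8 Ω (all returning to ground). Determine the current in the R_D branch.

Parallel bank: R_p = 1/(1/28.6 + 1/19.3 + 1/34.8) = 8.657 Ω.
Node voltage V_A = V_DC · R_p/(R_s + R_p) = 32.8 × 0.4843 = 15.88 mV.
Branch current I = V_A/R_D = 15.88/19.3 = 0.8230 mA.
(Check via current divider: I_total = 1.835 mA; share G_k/ΣG = 0.4485 → same result.)

I ≈ 0.823 mA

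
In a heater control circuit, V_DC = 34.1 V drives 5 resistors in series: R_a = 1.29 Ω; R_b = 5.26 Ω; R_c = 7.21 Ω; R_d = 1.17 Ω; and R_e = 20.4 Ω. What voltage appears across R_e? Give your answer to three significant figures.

V ≈ 19.7 V

ΣR = 1.29 + 5.26 + 7.21 + 1.17 + 20.4 = 35.33 Ω.
V = V_DC · R/ΣR = 34.1 × 0.5774 = 19.69 V.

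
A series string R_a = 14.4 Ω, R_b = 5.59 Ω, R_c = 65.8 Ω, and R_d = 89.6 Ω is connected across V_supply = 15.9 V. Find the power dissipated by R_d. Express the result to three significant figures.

Series current I = V_supply/ΣR = 15.9/175.4 = 0.09066 A.
P(R_d) = I²·R_d = (0.09066)² × 89.6 = 0.7364 W.

P ≈ 0.736 W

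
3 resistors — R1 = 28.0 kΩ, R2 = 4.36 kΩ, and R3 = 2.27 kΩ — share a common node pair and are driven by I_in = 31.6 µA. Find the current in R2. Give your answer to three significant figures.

ΣG = 1/28.0 + 1/4.36 + 1/2.27 = 0.7056.
Current divider: I(R2) = I_in · G_k/ΣG = 31.6 × (0.2294/0.7056) = 31.6 × 0.3251 = 10.27 µA.

I ≈ 10.3 µA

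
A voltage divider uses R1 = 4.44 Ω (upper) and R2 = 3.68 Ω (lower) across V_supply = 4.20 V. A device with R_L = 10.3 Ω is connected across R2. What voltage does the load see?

V_out ≈ 1.59 V

First combine the lower leg with the load: R2 ‖ R_L = 2.711 Ω.
Voltage divider with the loaded lower leg: V_out = 4.20 × 2.711/(4.44 + 2.711) = 4.20 × 0.3791 = 1.592 V.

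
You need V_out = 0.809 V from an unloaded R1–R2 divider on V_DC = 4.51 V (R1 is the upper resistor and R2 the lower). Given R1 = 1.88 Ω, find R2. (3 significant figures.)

The divider ratio is R2/(R1+R2) = 0.809/4.51 = 0.1794.
Rearranging, R2 = R1·k/(1−k) = 1.88 × 0.2186 = 0.4109 Ω.

R2 ≈ 0.411 Ω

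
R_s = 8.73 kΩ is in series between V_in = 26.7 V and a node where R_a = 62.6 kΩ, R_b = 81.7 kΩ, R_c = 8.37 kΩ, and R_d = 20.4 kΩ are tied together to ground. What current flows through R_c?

Equivalent of the parallel group: R_p = 5.084 kΩ.
V_A = 26.7 × 5.084/13.81 = 9.826 V.
I(R_c) = V_A / R_c = 9.826/8.37 = 1.174 mA.
(Check via current divider: I_total = 1.933 mA; share G_k/ΣG = 0.6074 → same result.)

I ≈ 1.17 mA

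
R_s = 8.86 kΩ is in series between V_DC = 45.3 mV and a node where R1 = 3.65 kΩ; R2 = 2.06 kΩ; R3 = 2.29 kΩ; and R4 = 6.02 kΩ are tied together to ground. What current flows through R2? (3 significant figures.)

I ≈ 1.68 µA

Parallel bank: R_p = 1/(1/3.65 + 1/2.06 + 1/2.29 + 1/6.02) = 0.7341 kΩ.
Node voltage V_A = V_DC · R_p/(R_s + R_p) = 45.3 × 0.07652 = 3.466 mV.
I(R2) = V_A / R2 = 3.466/2.06 = 1.683 µA.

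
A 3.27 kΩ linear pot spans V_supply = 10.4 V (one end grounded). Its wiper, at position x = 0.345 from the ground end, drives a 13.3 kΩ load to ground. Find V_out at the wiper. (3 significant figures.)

The pot divides into 2.142 kΩ above the wiper and 1.128 kΩ below.
R_L loads the lower segment: effective lower R = 1.040 kΩ.
V_out = 10.4 × 1.040/(2.142 + 1.040) = 3.399 V.
(Unloaded: V_out = x·V_supply = 3.59 V.)

V_out ≈ 3.40 V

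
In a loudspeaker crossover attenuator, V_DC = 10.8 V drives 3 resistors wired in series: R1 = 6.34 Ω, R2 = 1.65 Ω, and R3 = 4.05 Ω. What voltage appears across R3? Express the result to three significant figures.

ΣR = 6.34 + 1.65 + 4.05 = 12.04 Ω.
By the voltage-divider rule, V = 10.8 × 4.050/12.04 = 3.633 V.

V ≈ 3.63 V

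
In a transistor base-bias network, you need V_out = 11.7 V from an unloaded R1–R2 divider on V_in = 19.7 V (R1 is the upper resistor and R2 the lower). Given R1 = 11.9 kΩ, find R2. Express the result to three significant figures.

R2 ≈ 17.4 kΩ

V_out/V_in = R2/(R1+R2) = 0.5939.
So R2 = R1 · V_out/(V_in − V_out) = 11.9 × 11.7/(19.7 − 11.7) = 11.9 × 1.462 = 17.40 kΩ.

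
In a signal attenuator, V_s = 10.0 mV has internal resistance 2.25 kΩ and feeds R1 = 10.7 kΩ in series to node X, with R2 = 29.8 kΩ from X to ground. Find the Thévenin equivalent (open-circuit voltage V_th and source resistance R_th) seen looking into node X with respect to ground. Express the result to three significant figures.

V_th ≈ 6.97 mV, R_th ≈ 9.03 kΩ

R1' = 2.25 + 10.7 = 12.95 kΩ (source resistance + R1).
V_th is the unloaded tap voltage: V_s · R2/(R1'+R2) = 10.0 × 0.6971 = 6.971 mV.
With V_s suppressed (replaced by a short), R_th = R1' ‖ R2 = (12.95 × 29.8)/(12.95 + 29.8) = 9.027 kΩ.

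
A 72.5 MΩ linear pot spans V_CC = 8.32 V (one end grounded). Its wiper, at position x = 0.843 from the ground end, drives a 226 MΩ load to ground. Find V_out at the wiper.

V_out ≈ 6.73 V

Split the track: R_lower = x·R_p = 61.12 MΩ, R_upper = (1−x)·R_p = 11.38 MΩ.
Lower segment in parallel with the load: 61.12 ‖ 226 = 48.11 MΩ.
Loaded-divider output: V_out = 8.32 × 0.8087 = 6.728 V.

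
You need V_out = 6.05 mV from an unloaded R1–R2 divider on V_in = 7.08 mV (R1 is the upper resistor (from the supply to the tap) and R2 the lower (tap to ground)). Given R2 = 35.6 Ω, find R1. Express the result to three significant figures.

R1 ≈ 6.06 Ω

V_out/V_in = R2/(R1+R2) = 0.8545.
R1 = R2·(1/k − 1) = 35.6 × 0.1702 = 6.061 Ω.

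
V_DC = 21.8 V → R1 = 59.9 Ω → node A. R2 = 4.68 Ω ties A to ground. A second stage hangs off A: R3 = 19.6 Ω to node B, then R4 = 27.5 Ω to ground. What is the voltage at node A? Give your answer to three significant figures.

Node A sees R2 in parallel with the series input of stage 2, R3 + R4 = 47.10 Ω.
Effective lower resistance at A: R2 ‖ 47.10 = 4.257 Ω.
So V_A = 21.8 × 0.06635 = 1.446 V.

V_A ≈ 1.45 V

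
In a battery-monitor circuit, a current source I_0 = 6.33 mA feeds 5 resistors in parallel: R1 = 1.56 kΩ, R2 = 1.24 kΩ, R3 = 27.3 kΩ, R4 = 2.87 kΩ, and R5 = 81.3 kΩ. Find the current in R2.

Conductances: ΣG = 1/1.56 + 1/1.24 + 1/27.3 + 1/2.87 + 1/81.3 = 1.845 (1/kΩ).
R2 takes the fraction G_k/ΣG = 0.8065/1.845 = 0.4371, so I = 6.33 × 0.4371 = 2.767 mA.

I ≈ 2.77 mA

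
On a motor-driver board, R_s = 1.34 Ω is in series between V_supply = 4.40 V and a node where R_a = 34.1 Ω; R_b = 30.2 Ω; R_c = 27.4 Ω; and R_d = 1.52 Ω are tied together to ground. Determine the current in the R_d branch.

I ≈ 1.44 A

Parallel bank: R_p = 1/(1/34.1 + 1/30.2 + 1/27.4 + 1/1.52) = 1.321 Ω.
V_A by voltage divider: V_A = 4.40 × 1.321/(1.34 + 1.321) = 2.185 V.
Branch current I = V_A/R_d = 2.185/1.52 = 1.437 A.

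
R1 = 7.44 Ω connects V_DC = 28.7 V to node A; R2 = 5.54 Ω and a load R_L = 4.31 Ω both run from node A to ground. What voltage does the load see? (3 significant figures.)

V_out ≈ 7.05 V

R2 ‖ R_L = (5.54 × 4.31)/(5.54 + 4.31) = 2.424 Ω.
Now apply the divider: V_out = 28.7 × 0.2457 = 7.053 V.
(Unloaded it would be 12.2 V; the load pulls it down.)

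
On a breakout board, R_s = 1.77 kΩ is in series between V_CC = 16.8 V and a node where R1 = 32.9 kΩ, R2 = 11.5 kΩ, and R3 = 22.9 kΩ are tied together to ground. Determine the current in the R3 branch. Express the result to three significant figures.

I ≈ 0.571 mA

Parallel bank: R_p = 1/(1/32.9 + 1/11.5 + 1/22.9) = 6.210 kΩ.
V_A = 16.8 × 6.210/7.980 = 13.07 V.
I(R3) = V_A / R3 = 13.07/22.9 = 0.5709 mA.
(Check via current divider: I_total = 2.105 mA; share G_k/ΣG = 0.2712 → same result.)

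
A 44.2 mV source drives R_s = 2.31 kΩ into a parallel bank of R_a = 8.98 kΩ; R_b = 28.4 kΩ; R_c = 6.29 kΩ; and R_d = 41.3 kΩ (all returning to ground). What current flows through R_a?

Combine the parallel branches: R_p = (1/8.98 + 1/28.4 + 1/6.29 + 1/41.3)⁻¹ = 3.032 kΩ.
V_A by voltage divider: V_A = 44.2 × 3.032/(2.31 + 3.032) = 25.09 mV.
Branch current I = V_A/R_a = 25.09/8.98 = 2.794 µA.

I ≈ 2.79 µA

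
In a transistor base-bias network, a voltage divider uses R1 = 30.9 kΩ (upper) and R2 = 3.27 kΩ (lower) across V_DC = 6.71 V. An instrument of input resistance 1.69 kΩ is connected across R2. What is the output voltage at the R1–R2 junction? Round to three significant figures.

V_out ≈ 0.234 V

The load sits in parallel with R2, giving an effective lower resistance R2' = R2·R_L/(R2+R_L) = 1.114 kΩ.
Then V_out = V_DC · R2'/(R1 + R2') = 6.71 × 1.114/32.01 = 0.2335 V.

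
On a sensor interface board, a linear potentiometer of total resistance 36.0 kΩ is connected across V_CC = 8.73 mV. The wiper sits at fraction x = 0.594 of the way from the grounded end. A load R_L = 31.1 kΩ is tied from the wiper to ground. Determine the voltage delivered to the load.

Lower segment x·R_p = 21.38 kΩ; upper segment (1−x)·R_p = 14.62 kΩ.
R_L loads the lower segment: effective lower R = 12.67 kΩ.
V_out = 8.73 × 12.67/(14.62 + 12.67) = 4.054 mV.

V_out ≈ 4.05 mV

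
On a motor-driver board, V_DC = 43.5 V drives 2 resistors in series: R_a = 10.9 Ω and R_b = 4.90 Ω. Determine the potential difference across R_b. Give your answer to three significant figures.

V ≈ 13.5 V

Series total: ΣR = 10.9 + 4.90 = 15.80 Ω.
By the voltage-divider rule, V = 43.5 × 4.900/15.80 = 13.49 V.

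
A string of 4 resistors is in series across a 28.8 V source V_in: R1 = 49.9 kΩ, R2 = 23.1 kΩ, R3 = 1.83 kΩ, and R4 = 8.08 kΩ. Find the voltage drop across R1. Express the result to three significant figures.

V ≈ 17.3 V

Total series resistance ΣR = 49.9 + 23.1 + 1.83 + 8.08 = 82.91 kΩ.
Voltage divider: V = V_in · (49.90 / 82.91) = 28.8 × 0.6019 = 17.33 V.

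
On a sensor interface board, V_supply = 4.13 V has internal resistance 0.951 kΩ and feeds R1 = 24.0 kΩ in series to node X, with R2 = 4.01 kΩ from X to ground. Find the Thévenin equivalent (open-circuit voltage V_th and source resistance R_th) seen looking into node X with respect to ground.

R1' = 0.951 + 24.0 = 24.95 kΩ (source resistance + R1).
With X open, the divider is unloaded: V_th = 4.13 × 4.01/28.96 = 0.5718 V.
With V_supply suppressed (replaced by a short), R_th = R1' ‖ R2 = (24.95 × 4.01)/(24.95 + 4.01) = 3.455 kΩ.

V_th ≈ 0.572 V, R_th ≈ 3.45 kΩ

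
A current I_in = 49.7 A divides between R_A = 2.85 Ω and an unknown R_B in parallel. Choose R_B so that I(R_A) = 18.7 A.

In a two-way split, I_A/I_in = R_B/(R_A + R_B).
18.7/49.7 = R_B/(R_A + R_B) → R_B = R_A · (0.3763)/(1 − 0.3763) = 2.85 × 0.6032 = 1.719 Ω.

R_B ≈ 1.72 Ω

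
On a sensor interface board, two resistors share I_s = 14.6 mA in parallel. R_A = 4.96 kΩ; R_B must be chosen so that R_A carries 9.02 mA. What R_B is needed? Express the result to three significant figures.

R_B ≈ 8.02 kΩ

The fraction through R_A equals R_B/(R_A+R_B).
9.02/14.6 = R_B/(R_A + R_B) → R_B = R_A · (0.6178)/(1 − 0.6178) = 4.96 × 1.616 = 8.018 kΩ.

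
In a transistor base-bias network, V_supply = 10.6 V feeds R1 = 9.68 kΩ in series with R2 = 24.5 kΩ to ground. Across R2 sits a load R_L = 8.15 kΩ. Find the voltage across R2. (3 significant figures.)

V_out ≈ 4.10 V

R2 ‖ R_L = (24.5 × 8.15)/(24.5 + 8.15) = 6.116 kΩ.
Now apply the divider: V_out = 10.6 × 0.3872 = 4.104 V.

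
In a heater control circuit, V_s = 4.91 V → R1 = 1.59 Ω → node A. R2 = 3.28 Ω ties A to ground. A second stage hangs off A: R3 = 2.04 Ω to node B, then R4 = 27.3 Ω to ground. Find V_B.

Looking into the second stage from A: R3 + R4 = 29.34 Ω appears in parallel with R2.
R2 ‖ (R3+R4) = 2.950 Ω.
First divider: V_A = V_s · 2.950/(1.59 + 2.950) = 3.190 V.
Then the unloaded second divider: V_B = V_A × R4/(R3+R4) = 3.190 × 0.9305 = 2.969 V.

V_B ≈ 2.97 V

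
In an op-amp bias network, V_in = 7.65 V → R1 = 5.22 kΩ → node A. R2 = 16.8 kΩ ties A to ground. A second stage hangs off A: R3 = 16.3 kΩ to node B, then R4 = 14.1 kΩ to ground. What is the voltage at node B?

V_B ≈ 2.39 V

Node A sees R2 in parallel with the series input of stage 2, R3 + R4 = 30.40 kΩ.
Effective lower resistance at A: R2 ‖ 30.40 = 10.82 kΩ.
V_A = 7.65 × 10.82/(5.22 + 10.82) = 5.160 V.
Then the unloaded second divider: V_B = V_A × R4/(R3+R4) = 5.160 × 0.4638 = 2.394 V.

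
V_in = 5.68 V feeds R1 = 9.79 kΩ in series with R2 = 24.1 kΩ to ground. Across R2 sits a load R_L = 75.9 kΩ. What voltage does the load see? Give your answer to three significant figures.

V_out ≈ 3.70 V

The load sits in parallel with R2, giving an effective lower resistance R2' = R2·R_L/(R2+R_L) = 18.29 kΩ.
Then V_out = V_in · R2'/(R1 + R2') = 5.68 × 18.29/28.08 = 3.700 V.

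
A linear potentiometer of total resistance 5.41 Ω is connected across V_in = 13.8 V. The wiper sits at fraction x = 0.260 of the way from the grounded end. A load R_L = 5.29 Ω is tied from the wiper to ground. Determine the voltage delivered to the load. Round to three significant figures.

V_out ≈ 3.00 V

The pot divides into 4.003 Ω above the wiper and 1.407 Ω below.
R_L loads the lower segment: effective lower R = 1.111 Ω.
Then V_out = V_in · 1.111/(4.003 + 1.111) = 2.998 V.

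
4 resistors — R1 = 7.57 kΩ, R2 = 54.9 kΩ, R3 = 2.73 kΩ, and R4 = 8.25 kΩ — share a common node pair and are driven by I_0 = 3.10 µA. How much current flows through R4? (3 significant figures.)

I ≈ 0.589 µA

ΣG = 1/7.57 + 1/54.9 + 1/2.73 + 1/8.25 = 0.6378.
R4 takes the fraction G_k/ΣG = 0.1212/0.6378 = 0.1900, so I = 3.10 × 0.1900 = 0.5891 µA.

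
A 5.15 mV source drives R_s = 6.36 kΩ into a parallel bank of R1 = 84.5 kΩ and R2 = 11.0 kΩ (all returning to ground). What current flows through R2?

I ≈ 0.283 µA

Parallel bank: R_p = 1/(1/84.5 + 1/11.0) = 9.733 kΩ.
Node voltage V_A = V_s · R_p/(R_s + R_p) = 5.15 × 0.6048 = 3.115 mV.
I(R2) = V_A / R2 = 3.115/11.0 = 0.2832 µA.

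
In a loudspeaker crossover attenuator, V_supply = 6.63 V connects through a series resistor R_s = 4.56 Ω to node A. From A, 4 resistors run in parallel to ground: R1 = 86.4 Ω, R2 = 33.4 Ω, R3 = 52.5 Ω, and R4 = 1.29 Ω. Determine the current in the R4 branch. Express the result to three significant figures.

I ≈ 1.07 A

Equivalent of the parallel group: R_p = 1.197 Ω.
V_A = 6.63 × 1.197/5.757 = 1.378 V.
Branch current I = V_A/R4 = 1.378/1.29 = 1.068 A.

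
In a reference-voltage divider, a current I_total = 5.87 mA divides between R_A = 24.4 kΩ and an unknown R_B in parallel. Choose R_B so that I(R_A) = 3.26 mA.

R_B ≈ 30.5 kΩ

The fraction through R_A equals R_B/(R_A+R_B).
With f = 0.5554, R_B = R_A · f/(1−f) = 24.4 × 1.249 = 30.48 kΩ.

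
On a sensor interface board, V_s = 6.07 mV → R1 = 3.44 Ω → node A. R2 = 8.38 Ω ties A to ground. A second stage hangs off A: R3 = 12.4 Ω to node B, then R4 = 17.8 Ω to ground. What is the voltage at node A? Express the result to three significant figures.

V_A ≈ 3.98 mV

Looking into the second stage from A: R3 + R4 = 30.20 Ω appears in parallel with R2.
Effective lower resistance at A: R2 ‖ 30.20 = 6.560 Ω.
V_A = 6.07 × 6.560/(3.44 + 6.560) = 3.982 mV.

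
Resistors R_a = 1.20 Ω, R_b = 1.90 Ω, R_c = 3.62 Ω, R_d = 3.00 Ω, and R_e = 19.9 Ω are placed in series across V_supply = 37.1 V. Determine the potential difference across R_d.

ΣR = 1.20 + 1.90 + 3.62 + 3.00 + 19.9 = 29.62 Ω.
V = V_supply · R/ΣR = 37.1 × 0.1013 = 3.758 V.

V ≈ 3.76 V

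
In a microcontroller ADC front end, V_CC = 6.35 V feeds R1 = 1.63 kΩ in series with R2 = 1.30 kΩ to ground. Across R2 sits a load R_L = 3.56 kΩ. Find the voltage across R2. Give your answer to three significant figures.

V_out ≈ 2.34 V

First combine the lower leg with the load: R2 ‖ R_L = 0.9523 kΩ.
Now apply the divider: V_out = 6.35 × 0.3688 = 2.342 V.
(Unloaded it would be 2.82 V; the load pulls it down.)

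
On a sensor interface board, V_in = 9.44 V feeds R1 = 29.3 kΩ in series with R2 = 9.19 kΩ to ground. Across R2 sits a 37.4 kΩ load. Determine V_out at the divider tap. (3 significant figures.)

V_out ≈ 1.90 V

R2 ‖ R_L = (9.19 × 37.4)/(9.19 + 37.4) = 7.377 kΩ.
Then V_out = V_in · R2'/(R1 + R2') = 9.44 × 7.377/36.68 = 1.899 V.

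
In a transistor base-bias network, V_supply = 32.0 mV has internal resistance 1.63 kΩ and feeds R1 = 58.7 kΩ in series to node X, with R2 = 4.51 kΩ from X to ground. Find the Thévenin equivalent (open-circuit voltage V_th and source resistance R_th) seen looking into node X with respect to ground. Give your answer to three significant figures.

V_th ≈ 2.23 mV, R_th ≈ 4.20 kΩ

R1' = 1.63 + 58.7 = 60.33 kΩ (source resistance + R1).
V_th is the unloaded tap voltage: V_supply · R2/(R1'+R2) = 32.0 × 0.06956 = 2.226 mV.
Zeroing V_supply shorts the top of R1' to ground, so R_th = R1' ‖ R2 = 4.196 kΩ.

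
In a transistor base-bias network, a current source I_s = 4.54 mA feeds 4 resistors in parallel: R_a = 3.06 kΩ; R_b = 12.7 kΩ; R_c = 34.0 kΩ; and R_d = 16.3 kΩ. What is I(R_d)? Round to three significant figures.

I ≈ 0.561 mA

Conductances: ΣG = 1/3.06 + 1/12.7 + 1/34.0 + 1/16.3 = 0.4963 (1/kΩ).
By the current-divider rule, I = I_s · G_k/ΣG = 4.54 × 0.1236 = 0.5612 mA.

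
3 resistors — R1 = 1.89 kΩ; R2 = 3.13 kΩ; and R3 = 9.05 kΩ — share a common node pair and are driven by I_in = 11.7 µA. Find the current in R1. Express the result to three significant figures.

I ≈ 6.45 µA

ΣG = 1/1.89 + 1/3.13 + 1/9.05 = 0.9591.
R1 takes the fraction G_k/ΣG = 0.5291/0.9591 = 0.5517, so I = 11.7 × 0.5517 = 6.455 µA.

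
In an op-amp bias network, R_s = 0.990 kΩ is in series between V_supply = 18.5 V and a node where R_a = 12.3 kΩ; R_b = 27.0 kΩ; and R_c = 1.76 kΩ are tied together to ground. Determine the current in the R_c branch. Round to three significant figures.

I ≈ 6.26 mA

Combine the parallel branches: R_p = (1/12.3 + 1/27.0 + 1/1.76)⁻¹ = 1.457 kΩ.
Node voltage V_A = V_supply · R_p/(R_s + R_p) = 18.5 × 0.5954 = 11.01 V.
I(R_c) = V_A / R_c = 11.01/1.76 = 6.258 mA.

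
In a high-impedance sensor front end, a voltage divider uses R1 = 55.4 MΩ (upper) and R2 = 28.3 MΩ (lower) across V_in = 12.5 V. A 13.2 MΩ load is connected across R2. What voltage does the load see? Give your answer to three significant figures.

V_out ≈ 1.75 V

R2 ‖ R_L = (28.3 × 13.2)/(28.3 + 13.2) = 9.001 MΩ.
Then V_out = V_in · R2'/(R1 + R2') = 12.5 × 9.001/64.40 = 1.747 V.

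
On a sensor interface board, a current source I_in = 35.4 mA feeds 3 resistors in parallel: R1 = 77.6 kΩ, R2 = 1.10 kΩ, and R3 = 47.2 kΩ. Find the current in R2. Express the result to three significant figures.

Conductances: ΣG = 1/77.6 + 1/1.10 + 1/47.2 = 0.9432 (1/kΩ).
Current divider: I(R2) = I_in · G_k/ΣG = 35.4 × (0.9091/0.9432) = 35.4 × 0.9639 = 34.12 mA.

I ≈ 34.1 mA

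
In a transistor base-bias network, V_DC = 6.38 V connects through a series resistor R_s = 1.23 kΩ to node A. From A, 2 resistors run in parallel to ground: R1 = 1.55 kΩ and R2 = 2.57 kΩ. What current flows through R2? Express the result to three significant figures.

Parallel bank: R_p = 1/(1/1.55 + 1/2.57) = 0.9669 kΩ.
V_A by voltage divider: V_A = 6.38 × 0.9669/(1.23 + 0.9669) = 2.808 V.
I(R2) = V_A / R2 = 2.808/2.57 = 1.093 mA.

I ≈ 1.09 mA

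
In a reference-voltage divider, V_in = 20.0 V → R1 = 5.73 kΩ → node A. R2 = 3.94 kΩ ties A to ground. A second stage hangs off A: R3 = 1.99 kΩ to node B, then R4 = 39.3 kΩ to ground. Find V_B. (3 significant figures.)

V_B ≈ 7.34 V

Looking into the second stage from A: R3 + R4 = 41.29 kΩ appears in parallel with R2.
Effective lower resistance at A: R2 ‖ 41.29 = 3.597 kΩ.
So V_A = 20.0 × 0.3856 = 7.713 V.
Then the unloaded second divider: V_B = V_A × R4/(R3+R4) = 7.713 × 0.9518 = 7.341 V.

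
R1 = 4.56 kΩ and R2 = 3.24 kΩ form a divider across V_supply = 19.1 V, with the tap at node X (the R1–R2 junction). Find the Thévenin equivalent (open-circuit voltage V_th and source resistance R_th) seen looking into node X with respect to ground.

V_th ≈ 7.93 V, R_th ≈ 1.89 kΩ

With X open, the divider is unloaded: V_th = 19.1 × 3.24/7.800 = 7.934 V.
Zeroing V_supply shorts the top of R1 to ground, so R_th = R1 ‖ R2 = 1.894 kΩ.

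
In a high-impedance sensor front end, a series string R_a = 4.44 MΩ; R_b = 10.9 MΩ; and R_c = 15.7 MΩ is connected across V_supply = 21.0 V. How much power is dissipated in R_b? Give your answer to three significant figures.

P ≈ 4.99 µW

The common current is I = 21.0/31.04 = 0.6765 µA.
V(R_b) = I·R = 7.374 V; P = V·I = 7.374 × 0.6765 = 4.989 µW.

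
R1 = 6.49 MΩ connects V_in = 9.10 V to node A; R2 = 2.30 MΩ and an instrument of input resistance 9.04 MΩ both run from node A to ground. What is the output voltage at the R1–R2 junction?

V_out ≈ 2.00 V

The load sits in parallel with R2, giving an effective lower resistance R2' = R2·R_L/(R2+R_L) = 1.834 MΩ.
Then V_out = V_in · R2'/(R1 + R2') = 9.10 × 1.834/8.324 = 2.005 V.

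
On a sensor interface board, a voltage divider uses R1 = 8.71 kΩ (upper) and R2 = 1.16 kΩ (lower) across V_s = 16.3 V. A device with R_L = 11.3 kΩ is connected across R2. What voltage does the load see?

V_out ≈ 1.76 V

First combine the lower leg with the load: R2 ‖ R_L = 1.052 kΩ.
Voltage divider with the loaded lower leg: V_out = 16.3 × 1.052/(8.71 + 1.052) = 16.3 × 0.1078 = 1.757 V.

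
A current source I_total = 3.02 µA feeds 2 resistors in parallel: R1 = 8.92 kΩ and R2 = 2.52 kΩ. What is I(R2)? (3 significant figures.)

I ≈ 2.35 µA

With just two branches, the current splits inversely with resistance.
So I = 3.02 × 8.92/11.44 = 2.355 µA.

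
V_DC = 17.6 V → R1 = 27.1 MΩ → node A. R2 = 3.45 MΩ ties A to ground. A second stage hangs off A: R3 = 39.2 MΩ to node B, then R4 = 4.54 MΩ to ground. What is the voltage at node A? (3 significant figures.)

V_A ≈ 1.86 V

The second stage (R3 + R4 = 43.74 MΩ) loads node A in parallel with R2.
R2 ‖ (R3+R4) = 3.198 MΩ.
V_A = 17.6 × 3.198/(27.1 + 3.198) = 1.858 V.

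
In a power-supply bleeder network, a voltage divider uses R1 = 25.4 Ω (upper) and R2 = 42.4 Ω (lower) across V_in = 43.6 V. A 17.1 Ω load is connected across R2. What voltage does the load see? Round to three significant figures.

First combine the lower leg with the load: R2 ‖ R_L = 12.19 Ω.
Voltage divider with the loaded lower leg: V_out = 43.6 × 12.19/(25.4 + 12.19) = 43.6 × 0.3242 = 14.14 V.

V_out ≈ 14.1 V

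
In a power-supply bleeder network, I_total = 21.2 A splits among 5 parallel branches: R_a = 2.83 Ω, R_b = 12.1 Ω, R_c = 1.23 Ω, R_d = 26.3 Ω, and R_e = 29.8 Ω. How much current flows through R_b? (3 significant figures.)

I ≈ 1.33 A

ΣG = 1/2.83 + 1/12.1 + 1/1.23 + 1/26.3 + 1/29.8 = 1.321.
Current divider: I(R_b) = I_total · G_k/ΣG = 21.2 × (0.08264/1.321) = 21.2 × 0.06258 = 1.327 A.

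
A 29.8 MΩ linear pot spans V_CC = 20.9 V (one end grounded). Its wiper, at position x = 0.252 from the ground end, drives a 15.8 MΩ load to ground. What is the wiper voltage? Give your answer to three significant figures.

V_out ≈ 3.89 V

The pot divides into 22.29 MΩ above the wiper and 7.510 MΩ below.
R_L loads the lower segment: effective lower R = 5.090 MΩ.
V_out = 20.9 × 5.090/(22.29 + 5.090) = 3.885 V.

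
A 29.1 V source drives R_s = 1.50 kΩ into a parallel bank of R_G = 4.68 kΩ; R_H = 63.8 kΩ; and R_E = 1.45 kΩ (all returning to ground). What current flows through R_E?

I ≈ 8.44 mA

Parallel bank: R_p = 1/(1/4.68 + 1/63.8 + 1/1.45) = 1.088 kΩ.
Node voltage V_A = V_DC · R_p/(R_s + R_p) = 29.1 × 0.4204 = 12.23 V.
Branch current I = V_A/R_E = 12.23/1.45 = 8.438 mA.
(Check via current divider: I_total = 11.24 mA; share G_k/ΣG = 0.7504 → same result.)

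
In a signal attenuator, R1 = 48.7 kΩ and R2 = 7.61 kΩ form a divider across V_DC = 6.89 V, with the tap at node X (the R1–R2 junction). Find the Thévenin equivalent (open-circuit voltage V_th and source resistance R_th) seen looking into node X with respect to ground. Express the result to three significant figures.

V_th ≈ 0.931 V, R_th ≈ 6.58 kΩ

V_th is the unloaded tap voltage: V_DC · R2/(R1+R2) = 6.89 × 0.1351 = 0.9311 V.
Zeroing V_DC shorts the top of R1 to ground, so R_th = R1 ‖ R2 = 6.582 kΩ.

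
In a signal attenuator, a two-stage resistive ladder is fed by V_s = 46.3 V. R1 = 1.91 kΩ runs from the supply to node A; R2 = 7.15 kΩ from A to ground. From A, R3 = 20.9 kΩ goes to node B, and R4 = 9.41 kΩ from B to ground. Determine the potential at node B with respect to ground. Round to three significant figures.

V_B ≈ 10.8 V

Looking into the second stage from A: R3 + R4 = 30.31 kΩ appears in parallel with R2.
R2 ‖ (R3+R4) = 5.785 kΩ.
V_A = 46.3 × 5.785/(1.91 + 5.785) = 34.81 V.
Stage 2 is unloaded, so V_B = V_A · R4/(R3+R4) = 34.81 × 9.41/30.31 = 10.81 V.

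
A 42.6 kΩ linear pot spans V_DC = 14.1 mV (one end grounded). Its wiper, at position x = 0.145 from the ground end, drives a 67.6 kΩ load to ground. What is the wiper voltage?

V_out ≈ 1.90 mV

Lower segment x·R_p = 6.177 kΩ; upper segment (1−x)·R_p = 36.42 kΩ.
(x·R_p) ‖ R_L = 5.660 kΩ.
Loaded-divider output: V_out = 14.1 × 0.1345 = 1.896 mV.
(Unloaded: V_out = x·V_DC = 2.04 mV.)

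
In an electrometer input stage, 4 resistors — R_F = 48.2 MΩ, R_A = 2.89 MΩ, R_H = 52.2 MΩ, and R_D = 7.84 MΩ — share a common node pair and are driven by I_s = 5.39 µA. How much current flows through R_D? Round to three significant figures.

I ≈ 1.34 µA

Total conductance ΣG = 1/48.2 + 1/2.89 + 1/52.2 + 1/7.84 = 0.5135 (units of 1/MΩ).
Current divider: I(R_D) = I_s · G_k/ΣG = 5.39 × (0.1276/0.5135) = 5.39 × 0.2484 = 1.339 µA.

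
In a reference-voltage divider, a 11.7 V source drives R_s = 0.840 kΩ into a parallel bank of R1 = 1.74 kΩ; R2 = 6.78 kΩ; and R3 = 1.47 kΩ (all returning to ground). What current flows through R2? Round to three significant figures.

Equivalent of the parallel group: R_p = 0.7130 kΩ.
Node voltage V_A = V_in · R_p/(R_s + R_p) = 11.7 × 0.4591 = 5.372 V.
I(R2) = V_A / R2 = 5.372/6.78 = 0.7923 mA.

I ≈ 0.792 mA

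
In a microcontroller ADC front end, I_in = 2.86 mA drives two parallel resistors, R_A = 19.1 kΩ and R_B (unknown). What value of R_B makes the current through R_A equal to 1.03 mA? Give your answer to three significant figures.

The fraction through R_A equals R_B/(R_A+R_B).
With f = 0.3601, R_B = R_A · f/(1−f) = 19.1 × 0.5628 = 10.75 kΩ.

R_B ≈ 10.8 kΩ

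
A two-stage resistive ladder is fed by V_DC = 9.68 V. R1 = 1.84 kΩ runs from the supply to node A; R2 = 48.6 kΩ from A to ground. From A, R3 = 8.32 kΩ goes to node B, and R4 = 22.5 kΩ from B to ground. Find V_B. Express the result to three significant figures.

Node A sees R2 in parallel with the series input of stage 2, R3 + R4 = 30.82 kΩ.
R2 ‖ (R3+R4) = 18.86 kΩ.
V_A = 9.68 × 18.86/(1.84 + 18.86) = 8.820 V.
V_B = V_A × 0.7300 = 6.439 V.

V_B ≈ 6.44 V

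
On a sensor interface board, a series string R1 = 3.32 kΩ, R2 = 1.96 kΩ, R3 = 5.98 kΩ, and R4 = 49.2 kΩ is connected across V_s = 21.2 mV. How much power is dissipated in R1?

P ≈ 0.408 nW

ΣR = 60.46 kΩ → I = 21.2/60.46 = 0.3506 µA.
P(R1) = I²·R1 = (0.3506)² × 3.32 = 0.4082 nW.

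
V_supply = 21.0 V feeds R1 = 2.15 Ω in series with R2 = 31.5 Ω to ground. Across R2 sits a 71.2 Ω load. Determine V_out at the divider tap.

V_out ≈ 19.1 V

First combine the lower leg with the load: R2 ‖ R_L = 21.84 Ω.
Then V_out = V_supply · R2'/(R1 + R2') = 21.0 × 21.84/23.99 = 19.12 V.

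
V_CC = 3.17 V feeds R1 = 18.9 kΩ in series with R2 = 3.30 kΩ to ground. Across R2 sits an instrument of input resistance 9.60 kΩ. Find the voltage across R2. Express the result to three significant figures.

V_out ≈ 0.365 V

The load sits in parallel with R2, giving an effective lower resistance R2' = R2·R_L/(R2+R_L) = 2.456 kΩ.
Now apply the divider: V_out = 3.17 × 0.1150 = 0.3645 V.
(Unloaded it would be 0.471 V; the load pulls it down.)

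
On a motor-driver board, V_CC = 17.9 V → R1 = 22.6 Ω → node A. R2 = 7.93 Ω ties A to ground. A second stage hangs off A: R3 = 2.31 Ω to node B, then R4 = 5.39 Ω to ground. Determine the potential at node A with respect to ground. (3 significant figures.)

Node A sees R2 in parallel with the series input of stage 2, R3 + R4 = 7.700 Ω.
R2 ‖ (R3+R4) = 3.907 Ω.
So V_A = 17.9 × 0.1474 = 2.638 V.

V_A ≈ 2.64 V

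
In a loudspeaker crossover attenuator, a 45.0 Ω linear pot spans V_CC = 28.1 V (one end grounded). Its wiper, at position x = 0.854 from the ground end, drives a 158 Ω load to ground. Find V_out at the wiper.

V_out ≈ 23.2 V

Split the track: R_lower = x·R_p = 38.43 Ω, R_upper = (1−x)·R_p = 6.570 Ω.
Lower segment in parallel with the load: 38.43 ‖ 158 = 30.91 Ω.
V_out = 28.1 × 30.91/(6.570 + 30.91) = 23.17 V.
(Unloaded: V_out = x·V_CC = 24.0 V.)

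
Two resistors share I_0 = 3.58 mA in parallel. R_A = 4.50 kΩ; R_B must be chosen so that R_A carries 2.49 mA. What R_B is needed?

R_B ≈ 10.3 kΩ

Two-branch current divider: I_A = I_0 · R_B/(R_A + R_B).
2.49/3.58 = R_B/(R_A + R_B) → R_B = R_A · (0.6955)/(1 − 0.6955) = 4.50 × 2.284 = 10.28 kΩ.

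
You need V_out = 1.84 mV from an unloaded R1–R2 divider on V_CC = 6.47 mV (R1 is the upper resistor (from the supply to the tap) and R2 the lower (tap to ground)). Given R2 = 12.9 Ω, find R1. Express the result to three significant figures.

Required fraction k = V_out/V_CC = 0.2844.
Rearranging, R1 = R2·(1−k)/k = 12.9 × 2.516 = 32.46 Ω.

R1 ≈ 32.5 Ω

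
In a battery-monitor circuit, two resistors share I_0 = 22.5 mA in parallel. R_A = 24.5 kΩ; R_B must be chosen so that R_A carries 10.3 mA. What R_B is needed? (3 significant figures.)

The fraction through R_A equals R_B/(R_A+R_B).
10.3/22.5 = R_B/(R_A + R_B) → R_B = R_A · (0.4578)/(1 − 0.4578) = 24.5 × 0.8443 = 20.68 kΩ.

R_B ≈ 20.7 kΩ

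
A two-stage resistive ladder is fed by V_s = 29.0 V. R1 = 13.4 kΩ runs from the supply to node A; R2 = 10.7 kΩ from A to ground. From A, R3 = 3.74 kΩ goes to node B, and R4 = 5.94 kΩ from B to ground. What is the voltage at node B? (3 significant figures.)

V_B ≈ 4.89 V

The second stage (R3 + R4 = 9.680 kΩ) loads node A in parallel with R2.
Effective lower resistance at A: R2 ‖ 9.680 = 5.082 kΩ.
First divider: V_A = V_s · 5.082/(13.4 + 5.082) = 7.974 V.
Stage 2 is unloaded, so V_B = V_A · R4/(R3+R4) = 7.974 × 5.94/9.680 = 4.893 V.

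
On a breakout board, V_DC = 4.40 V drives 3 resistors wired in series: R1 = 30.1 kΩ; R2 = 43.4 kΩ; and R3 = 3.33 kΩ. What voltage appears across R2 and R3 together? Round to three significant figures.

Total series resistance ΣR = 30.1 + 43.4 + 3.33 = 76.83 kΩ.
R_{R2..R3} = 43.4 + 3.33 = 46.73 kΩ.
Voltage divider: V = V_DC · (46.73 / 76.83) = 4.40 × 0.6082 = 2.676 V.

V ≈ 2.68 V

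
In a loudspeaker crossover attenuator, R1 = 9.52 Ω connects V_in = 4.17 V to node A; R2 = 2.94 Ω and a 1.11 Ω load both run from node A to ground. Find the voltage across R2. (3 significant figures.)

V_out ≈ 0.325 V

R2 ‖ R_L = (2.94 × 1.11)/(2.94 + 1.11) = 0.8058 Ω.
Then V_out = V_in · R2'/(R1 + R2') = 4.17 × 0.8058/10.33 = 0.3254 V.
(Unloaded it would be 0.984 V; the load pulls it down.)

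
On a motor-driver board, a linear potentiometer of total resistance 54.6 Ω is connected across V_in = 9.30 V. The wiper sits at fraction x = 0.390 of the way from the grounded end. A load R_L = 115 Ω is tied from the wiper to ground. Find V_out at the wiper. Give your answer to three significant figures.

V_out ≈ 3.26 V

Split the track: R_lower = x·R_p = 21.29 Ω, R_upper = (1−x)·R_p = 33.31 Ω.
R_L loads the lower segment: effective lower R = 17.97 Ω.
V_out = 9.30 × 17.97/(33.31 + 17.97) = 3.259 V.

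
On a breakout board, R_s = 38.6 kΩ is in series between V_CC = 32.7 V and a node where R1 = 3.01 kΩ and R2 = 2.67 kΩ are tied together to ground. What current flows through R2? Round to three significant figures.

Combine the parallel branches: R_p = (1/3.01 + 1/2.67)⁻¹ = 1.415 kΩ.
V_A = 32.7 × 1.415/40.01 = 1.156 V.
Branch current I = V_A/R2 = 1.156/2.67 = 0.4331 mA.

I ≈ 0.433 mA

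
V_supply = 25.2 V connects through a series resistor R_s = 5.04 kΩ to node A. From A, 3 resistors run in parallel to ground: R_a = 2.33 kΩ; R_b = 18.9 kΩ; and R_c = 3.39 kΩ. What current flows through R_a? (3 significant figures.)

I ≈ 2.20 mA

Combine the parallel branches: R_p = (1/2.33 + 1/18.9 + 1/3.39)⁻¹ = 1.287 kΩ.
V_A = 25.2 × 1.287/6.327 = 5.126 V.
Branch current I = V_A/R_a = 5.126/2.33 = 2.200 mA.
(Check via current divider: I_total = 3.983 mA; share G_k/ΣG = 0.5523 → same result.)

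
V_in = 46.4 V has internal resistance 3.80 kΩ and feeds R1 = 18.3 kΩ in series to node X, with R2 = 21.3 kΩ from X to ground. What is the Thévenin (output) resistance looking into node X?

R1' = 3.80 + 18.3 = 22.10 kΩ (source resistance + R1).
With V_in suppressed (replaced by a short), R_th = R1' ‖ R2 = (22.10 × 21.3)/(22.10 + 21.3) = 10.85 kΩ.

R_th ≈ 10.8 kΩ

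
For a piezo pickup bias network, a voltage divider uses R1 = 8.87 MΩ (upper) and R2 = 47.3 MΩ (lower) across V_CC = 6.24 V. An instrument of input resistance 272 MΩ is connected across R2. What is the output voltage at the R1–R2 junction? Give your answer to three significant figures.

First combine the lower leg with the load: R2 ‖ R_L = 40.29 MΩ.
Then V_out = V_CC · R2'/(R1 + R2') = 6.24 × 40.29/49.16 = 5.114 V.

V_out ≈ 5.11 V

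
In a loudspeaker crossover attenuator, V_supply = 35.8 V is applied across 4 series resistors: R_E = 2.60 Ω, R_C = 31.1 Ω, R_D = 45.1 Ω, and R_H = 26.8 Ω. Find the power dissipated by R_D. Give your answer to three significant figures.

Series current I = V_supply/ΣR = 35.8/105.6 = 0.3390 A.
P = I²R = 0.1149 × 45.1 = 5.183 W.

P ≈ 5.18 W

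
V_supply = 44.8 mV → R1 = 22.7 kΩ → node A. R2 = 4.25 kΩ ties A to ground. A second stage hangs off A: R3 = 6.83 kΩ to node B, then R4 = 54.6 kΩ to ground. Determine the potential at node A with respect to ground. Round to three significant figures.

Node A sees R2 in parallel with the series input of stage 2, R3 + R4 = 61.43 kΩ.
Effective lower resistance at A: R2 ‖ 61.43 = 3.975 kΩ.
First divider: V_A = V_supply · 3.975/(22.7 + 3.975) = 6.676 mV.

V_A ≈ 6.68 mV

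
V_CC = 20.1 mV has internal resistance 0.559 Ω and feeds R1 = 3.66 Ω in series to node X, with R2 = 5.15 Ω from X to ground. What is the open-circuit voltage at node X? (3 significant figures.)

V_th ≈ 11.0 mV

R1' = 0.559 + 3.66 = 4.219 Ω (source resistance + R1).
With X open, the divider is unloaded: V_th = 20.1 × 5.15/9.369 = 11.05 mV.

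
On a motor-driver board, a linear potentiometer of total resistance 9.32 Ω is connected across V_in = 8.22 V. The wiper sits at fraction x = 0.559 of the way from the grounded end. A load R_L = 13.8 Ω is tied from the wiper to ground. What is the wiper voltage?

The pot divides into 4.110 Ω above the wiper and 5.210 Ω below.
Lower segment in parallel with the load: 5.210 ‖ 13.8 = 3.782 Ω.
V_out = 8.22 × 3.782/(4.110 + 3.782) = 3.939 V.

V_out ≈ 3.94 V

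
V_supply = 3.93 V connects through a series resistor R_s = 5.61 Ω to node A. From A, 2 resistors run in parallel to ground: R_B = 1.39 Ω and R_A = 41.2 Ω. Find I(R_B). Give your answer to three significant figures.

Equivalent of the parallel group: R_p = 1.345 Ω.
V_A by voltage divider: V_A = 3.93 × 1.345/(5.61 + 1.345) = 0.7598 V.
Branch current I = V_A/R_B = 0.7598/1.39 = 0.5466 A.

I ≈ 0.547 A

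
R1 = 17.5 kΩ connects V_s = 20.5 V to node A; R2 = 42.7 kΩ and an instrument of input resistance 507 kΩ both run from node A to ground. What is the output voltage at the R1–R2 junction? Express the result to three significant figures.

First combine the lower leg with the load: R2 ‖ R_L = 39.38 kΩ.
Voltage divider with the loaded lower leg: V_out = 20.5 × 39.38/(17.5 + 39.38) = 20.5 × 0.6924 = 14.19 V.
(Unloaded it would be 14.5 V; the load pulls it down.)

V_out ≈ 14.2 V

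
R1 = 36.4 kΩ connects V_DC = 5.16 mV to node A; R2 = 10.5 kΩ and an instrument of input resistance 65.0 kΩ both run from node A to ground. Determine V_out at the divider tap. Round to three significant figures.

The load sits in parallel with R2, giving an effective lower resistance R2' = R2·R_L/(R2+R_L) = 9.040 kΩ.
Then V_out = V_DC · R2'/(R1 + R2') = 5.16 × 9.040/45.44 = 1.027 mV.

V_out ≈ 1.03 mV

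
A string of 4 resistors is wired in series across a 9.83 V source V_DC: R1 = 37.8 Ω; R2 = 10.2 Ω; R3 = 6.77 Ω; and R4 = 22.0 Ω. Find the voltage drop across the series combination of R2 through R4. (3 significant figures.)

V ≈ 4.99 V

ΣR = 37.8 + 10.2 + 6.77 + 22.0 = 76.77 Ω.
R_{R2..R4} = 10.2 + 6.77 + 22.0 = 38.97 Ω.
By the voltage-divider rule, V = 9.83 × 38.97/76.77 = 4.990 V.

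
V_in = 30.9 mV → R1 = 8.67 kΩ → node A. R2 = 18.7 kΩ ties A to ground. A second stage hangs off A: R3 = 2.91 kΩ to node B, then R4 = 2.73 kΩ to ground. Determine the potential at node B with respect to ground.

V_B ≈ 4.98 mV

Node A sees R2 in parallel with the series input of stage 2, R3 + R4 = 5.640 kΩ.
Effective lower resistance at A: R2 ‖ 5.640 = 4.333 kΩ.
V_A = 30.9 × 4.333/(8.67 + 4.333) = 10.30 mV.
V_B = V_A × 0.4840 = 4.984 mV.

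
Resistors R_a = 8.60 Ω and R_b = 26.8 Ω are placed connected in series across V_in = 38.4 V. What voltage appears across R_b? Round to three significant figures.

ΣR = 8.60 + 26.8 = 35.40 Ω.
Voltage divider: V = V_in · (26.80 / 35.40) = 38.4 × 0.7571 = 29.07 V.

V ≈ 29.1 V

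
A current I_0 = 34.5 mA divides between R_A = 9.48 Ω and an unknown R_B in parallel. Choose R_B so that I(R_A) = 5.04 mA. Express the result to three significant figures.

R_B ≈ 1.62 Ω

In a two-way split, I_A/I_0 = R_B/(R_A + R_B).
With f = 0.1461, R_B = R_A · f/(1−f) = 9.48 × 0.1711 = 1.622 Ω.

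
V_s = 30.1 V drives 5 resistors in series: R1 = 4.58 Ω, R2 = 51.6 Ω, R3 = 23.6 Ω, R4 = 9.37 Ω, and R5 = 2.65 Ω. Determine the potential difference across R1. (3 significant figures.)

Series total: ΣR = 4.58 + 51.6 + 23.6 + 9.37 + 2.65 = 91.80 Ω.
V = V_s · R/ΣR = 30.1 × 0.04989 = 1.502 V.

V ≈ 1.50 V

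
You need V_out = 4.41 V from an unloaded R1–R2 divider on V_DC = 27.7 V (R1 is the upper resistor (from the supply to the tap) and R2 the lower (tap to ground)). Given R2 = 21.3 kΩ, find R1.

The divider ratio is R2/(R1+R2) = 4.41/27.7 = 0.1592.
So R1 = R2 · (V_DC/V_out − 1) = 21.3 × (27.7/4.41 − 1) = 21.3 × 5.281 = 112.5 kΩ.

R1 ≈ 112 kΩ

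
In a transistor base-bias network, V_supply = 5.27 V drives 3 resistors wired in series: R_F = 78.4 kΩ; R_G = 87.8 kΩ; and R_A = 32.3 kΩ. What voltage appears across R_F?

Series total: ΣR = 78.4 + 87.8 + 32.3 = 198.5 kΩ.
Voltage divider: V = V_supply · (78.40 / 198.5) = 5.27 × 0.3950 = 2.081 V.

V ≈ 2.08 V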